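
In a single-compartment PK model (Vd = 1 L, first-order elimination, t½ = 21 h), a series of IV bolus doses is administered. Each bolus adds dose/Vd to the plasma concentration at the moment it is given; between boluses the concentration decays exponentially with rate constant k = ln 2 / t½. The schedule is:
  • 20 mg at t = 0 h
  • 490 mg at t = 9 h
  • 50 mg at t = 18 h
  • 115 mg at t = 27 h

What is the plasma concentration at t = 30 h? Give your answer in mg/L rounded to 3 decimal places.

390.236 mg/L

k = ln 2 / 21 = 0.03301 per h
Dose 1 (20 mg at t=0 h): 20·exp(−0.03301·30) = 7.430 mg/L
Dose 2 (490 mg at t=9 h): 490·exp(−0.03301·21) = 245.000 mg/L
Dose 3 (50 mg at t=18 h): 50·exp(−0.03301·12) = 33.648 mg/L
Dose 4 (115 mg at t=27 h): 115·exp(−0.03301·3) = 104.158 mg/L
C(30) = 7.430 + 245.000 + 33.648 + 104.158 = 390.236 mg/L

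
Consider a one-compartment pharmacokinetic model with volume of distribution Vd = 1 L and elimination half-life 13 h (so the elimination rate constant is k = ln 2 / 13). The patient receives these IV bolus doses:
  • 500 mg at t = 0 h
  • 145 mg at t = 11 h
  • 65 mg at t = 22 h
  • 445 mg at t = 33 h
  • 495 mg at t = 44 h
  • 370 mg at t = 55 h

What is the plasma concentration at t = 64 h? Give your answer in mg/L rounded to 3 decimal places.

k = ln 2 / 13 = 0.05332 per h
Dose 1 (500 mg at t=0 h): 500·exp(−0.05332·64) = 16.481 mg/L
Dose 2 (145 mg at t=11 h): 145·exp(−0.05332·53) = 8.592 mg/L
Dose 3 (65 mg at t=22 h): 65·exp(−0.05332·42) = 6.924 mg/L
Dose 4 (445 mg at t=33 h): 445·exp(−0.05332·31) = 85.216 mg/L
Dose 5 (495 mg at t=44 h): 495·exp(−0.05332·20) = 170.405 mg/L
Dose 6 (370 mg at t=55 h): 370·exp(−0.05332·9) = 228.979 mg/L
C(64) = 16.481 + 8.592 + 6.924 + 85.216 + 170.405 + 228.979 = 516.597 mg/L

516.597 mg/L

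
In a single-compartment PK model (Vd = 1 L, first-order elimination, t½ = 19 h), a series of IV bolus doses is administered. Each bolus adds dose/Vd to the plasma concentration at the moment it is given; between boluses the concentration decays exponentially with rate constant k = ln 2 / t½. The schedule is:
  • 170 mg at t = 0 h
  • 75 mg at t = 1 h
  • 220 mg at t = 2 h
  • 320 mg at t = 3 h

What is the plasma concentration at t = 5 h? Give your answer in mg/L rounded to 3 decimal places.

701.148 mg/L

k = ln 2 / 19 = 0.03648 per h
Dose 1 (170 mg at t=0 h): 170·exp(−0.03648·5) = 141.655 mg/L
Dose 2 (75 mg at t=1 h): 75·exp(−0.03648·4) = 64.817 mg/L
Dose 3 (220 mg at t=2 h): 220·exp(−0.03648·3) = 197.193 mg/L
Dose 4 (320 mg at t=3 h): 320·exp(−0.03648·2) = 297.483 mg/L
C(5) = 141.655 + 64.817 + 197.193 + 297.483 = 701.148 mg/L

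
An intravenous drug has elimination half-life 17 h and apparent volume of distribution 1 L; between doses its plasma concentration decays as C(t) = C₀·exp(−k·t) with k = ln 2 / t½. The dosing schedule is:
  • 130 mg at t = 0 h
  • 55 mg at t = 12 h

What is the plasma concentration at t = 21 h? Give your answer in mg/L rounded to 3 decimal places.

k = ln 2 / 17 = 0.04077 per h
Dose 1 (130 mg at t=0 h): 130·exp(−0.04077·21) = 55.218 mg/L
Dose 2 (55 mg at t=12 h): 55·exp(−0.04077·9) = 38.106 mg/L
C(21) = 55.218 + 38.106 = 93.324 mg/L

93.324 mg/L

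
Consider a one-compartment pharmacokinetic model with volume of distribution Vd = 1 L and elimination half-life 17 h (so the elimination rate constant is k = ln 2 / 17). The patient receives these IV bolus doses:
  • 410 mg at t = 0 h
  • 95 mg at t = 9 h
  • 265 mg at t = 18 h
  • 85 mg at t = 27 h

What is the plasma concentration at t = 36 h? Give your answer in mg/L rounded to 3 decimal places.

312.165 mg/L

k = ln 2 / 17 = 0.04077 per h
Dose 1 (410 mg at t=0 h): 410·exp(−0.04077·36) = 94.473 mg/L
Dose 2 (95 mg at t=9 h): 95·exp(−0.04077·27) = 31.595 mg/L
Dose 3 (265 mg at t=18 h): 265·exp(−0.04077·18) = 127.206 mg/L
Dose 4 (85 mg at t=27 h): 85·exp(−0.04077·9) = 58.891 mg/L
C(36) = 94.473 + 31.595 + 127.206 + 58.891 = 312.165 mg/L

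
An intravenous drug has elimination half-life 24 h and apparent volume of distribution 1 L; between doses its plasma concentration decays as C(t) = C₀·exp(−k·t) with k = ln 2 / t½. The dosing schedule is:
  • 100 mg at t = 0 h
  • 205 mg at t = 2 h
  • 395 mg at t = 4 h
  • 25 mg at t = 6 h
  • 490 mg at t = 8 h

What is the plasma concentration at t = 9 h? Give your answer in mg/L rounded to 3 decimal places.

k = ln 2 / 24 = 0.02888 per h
Dose 1 (100 mg at t=0 h): 100·exp(−0.02888·9) = 77.111 mg/L
Dose 2 (205 mg at t=2 h): 205·exp(−0.02888·7) = 167.476 mg/L
Dose 3 (395 mg at t=4 h): 395·exp(−0.02888·5) = 341.887 mg/L
Dose 4 (25 mg at t=6 h): 25·exp(−0.02888·3) = 22.925 mg/L
Dose 5 (490 mg at t=8 h): 490·exp(−0.02888·1) = 476.051 mg/L
C(9) = 77.111 + 167.476 + 341.887 + 22.925 + 476.051 = 1085.450 mg/L

1085.450 mg/L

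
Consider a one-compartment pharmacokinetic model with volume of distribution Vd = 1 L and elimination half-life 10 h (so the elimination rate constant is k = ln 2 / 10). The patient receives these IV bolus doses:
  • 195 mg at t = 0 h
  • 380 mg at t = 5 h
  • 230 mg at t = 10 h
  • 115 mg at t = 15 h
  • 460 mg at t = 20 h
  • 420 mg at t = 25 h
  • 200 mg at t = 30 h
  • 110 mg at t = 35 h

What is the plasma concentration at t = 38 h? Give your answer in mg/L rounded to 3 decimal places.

615.850 mg/L

k = ln 2 / 10 = 0.06931 per h
Dose 1 (195 mg at t=0 h): 195·exp(−0.06931·38) = 14.000 mg/L
Dose 2 (380 mg at t=5 h): 380·exp(−0.06931·33) = 38.582 mg/L
Dose 3 (230 mg at t=10 h): 230·exp(−0.06931·28) = 33.025 mg/L
Dose 4 (115 mg at t=15 h): 115·exp(−0.06931·23) = 23.352 mg/L
Dose 5 (460 mg at t=20 h): 460·exp(−0.06931·18) = 132.100 mg/L
Dose 6 (420 mg at t=25 h): 420·exp(−0.06931·13) = 170.573 mg/L
Dose 7 (200 mg at t=30 h): 200·exp(−0.06931·8) = 114.870 mg/L
Dose 8 (110 mg at t=35 h): 110·exp(−0.06931·3) = 89.348 mg/L
C(38) = 14.000 + 38.582 + 33.025 + 23.352 + 132.100 + 170.573 + 114.870 + 89.348 = 615.850 mg/L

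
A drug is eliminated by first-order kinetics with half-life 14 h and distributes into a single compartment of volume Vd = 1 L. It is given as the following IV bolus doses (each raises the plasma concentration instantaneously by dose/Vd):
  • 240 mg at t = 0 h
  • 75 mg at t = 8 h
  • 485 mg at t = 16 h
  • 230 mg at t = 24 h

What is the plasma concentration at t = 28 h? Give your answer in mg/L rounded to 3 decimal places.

544.281 mg/L

k = ln 2 / 14 = 0.04951 per h
Dose 1 (240 mg at t=0 h): 240·exp(−0.04951·28) = 60.000 mg/L
Dose 2 (75 mg at t=8 h): 75·exp(−0.04951·20) = 27.862 mg/L
Dose 3 (485 mg at t=16 h): 485·exp(−0.04951·12) = 267.742 mg/L
Dose 4 (230 mg at t=24 h): 230·exp(−0.04951·4) = 188.677 mg/L
C(28) = 60.000 + 27.862 + 267.742 + 188.677 = 544.281 mg/L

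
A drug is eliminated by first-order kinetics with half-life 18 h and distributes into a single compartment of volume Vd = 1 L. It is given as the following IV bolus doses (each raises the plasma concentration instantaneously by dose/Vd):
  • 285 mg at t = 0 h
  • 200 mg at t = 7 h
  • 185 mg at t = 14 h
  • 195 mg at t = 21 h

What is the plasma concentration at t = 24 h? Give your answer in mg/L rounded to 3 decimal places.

k = ln 2 / 18 = 0.03851 per h
Dose 1 (285 mg at t=0 h): 285·exp(−0.03851·24) = 113.102 mg/L
Dose 2 (200 mg at t=7 h): 200·exp(−0.03851·17) = 103.926 mg/L
Dose 3 (185 mg at t=14 h): 185·exp(−0.03851·10) = 125.873 mg/L
Dose 4 (195 mg at t=21 h): 195·exp(−0.03851·3) = 173.725 mg/L
C(24) = 113.102 + 103.926 + 125.873 + 173.725 = 516.627 mg/L

516.627 mg/L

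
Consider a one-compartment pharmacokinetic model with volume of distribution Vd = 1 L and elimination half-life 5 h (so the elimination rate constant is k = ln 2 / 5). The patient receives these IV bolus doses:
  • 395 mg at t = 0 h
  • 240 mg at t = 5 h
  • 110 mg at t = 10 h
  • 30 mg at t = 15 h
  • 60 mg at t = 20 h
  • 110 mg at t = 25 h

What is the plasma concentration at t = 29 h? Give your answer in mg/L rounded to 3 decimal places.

k = ln 2 / 5 = 0.13863 per h
Dose 1 (395 mg at t=0 h): 395·exp(−0.13863·29) = 7.090 mg/L
Dose 2 (240 mg at t=5 h): 240·exp(−0.13863·24) = 8.615 mg/L
Dose 3 (110 mg at t=10 h): 110·exp(−0.13863·19) = 7.897 mg/L
Dose 4 (30 mg at t=15 h): 30·exp(−0.13863·14) = 4.308 mg/L
Dose 5 (60 mg at t=20 h): 60·exp(−0.13863·9) = 17.230 mg/L
Dose 6 (110 mg at t=25 h): 110·exp(−0.13863·4) = 63.178 mg/L
C(29) = 7.090 + 8.615 + 7.897 + 4.308 + 17.230 + 63.178 = 108.319 mg/L

108.319 mg/L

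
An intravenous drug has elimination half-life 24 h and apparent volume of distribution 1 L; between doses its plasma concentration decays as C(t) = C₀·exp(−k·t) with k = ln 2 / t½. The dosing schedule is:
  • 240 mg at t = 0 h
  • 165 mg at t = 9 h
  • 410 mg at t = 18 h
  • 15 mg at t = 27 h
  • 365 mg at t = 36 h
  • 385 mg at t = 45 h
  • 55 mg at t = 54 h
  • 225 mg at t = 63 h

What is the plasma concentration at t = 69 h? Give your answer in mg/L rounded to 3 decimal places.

k = ln 2 / 24 = 0.02888 per h
Dose 1 (240 mg at t=0 h): 240·exp(−0.02888·69) = 32.715 mg/L
Dose 2 (165 mg at t=9 h): 165·exp(−0.02888·60) = 29.168 mg/L
Dose 3 (410 mg at t=18 h): 410·exp(−0.02888·51) = 93.993 mg/L
Dose 4 (15 mg at t=27 h): 15·exp(−0.02888·42) = 4.460 mg/L
Dose 5 (365 mg at t=36 h): 365·exp(−0.02888·33) = 140.727 mg/L
Dose 6 (385 mg at t=45 h): 385·exp(−0.02888·24) = 192.500 mg/L
Dose 7 (55 mg at t=54 h): 55·exp(−0.02888·15) = 35.663 mg/L
Dose 8 (225 mg at t=63 h): 225·exp(−0.02888·6) = 189.202 mg/L
C(69) = 32.715 + 29.168 + 93.993 + 4.460 + 140.727 + 192.500 + 35.663 + 189.202 = 718.427 mg/L

718.427 mg/L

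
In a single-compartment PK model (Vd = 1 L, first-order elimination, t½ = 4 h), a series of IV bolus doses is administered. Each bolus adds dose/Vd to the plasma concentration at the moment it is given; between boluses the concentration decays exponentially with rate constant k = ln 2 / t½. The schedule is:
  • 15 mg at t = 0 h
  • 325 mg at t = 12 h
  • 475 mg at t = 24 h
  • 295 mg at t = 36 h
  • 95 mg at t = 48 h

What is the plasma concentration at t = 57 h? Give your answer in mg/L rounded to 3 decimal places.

29.418 mg/L

k = ln 2 / 4 = 0.17329 per h
Dose 1 (15 mg at t=0 h): 15·exp(−0.17329·57) = 0.001 mg/L
Dose 2 (325 mg at t=12 h): 325·exp(−0.17329·45) = 0.133 mg/L
Dose 3 (475 mg at t=24 h): 475·exp(−0.17329·33) = 1.560 mg/L
Dose 4 (295 mg at t=36 h): 295·exp(−0.17329·21) = 7.752 mg/L
Dose 5 (95 mg at t=48 h): 95·exp(−0.17329·9) = 19.971 mg/L
C(57) = 0.001 + 0.133 + 1.560 + 7.752 + 19.971 = 29.418 mg/L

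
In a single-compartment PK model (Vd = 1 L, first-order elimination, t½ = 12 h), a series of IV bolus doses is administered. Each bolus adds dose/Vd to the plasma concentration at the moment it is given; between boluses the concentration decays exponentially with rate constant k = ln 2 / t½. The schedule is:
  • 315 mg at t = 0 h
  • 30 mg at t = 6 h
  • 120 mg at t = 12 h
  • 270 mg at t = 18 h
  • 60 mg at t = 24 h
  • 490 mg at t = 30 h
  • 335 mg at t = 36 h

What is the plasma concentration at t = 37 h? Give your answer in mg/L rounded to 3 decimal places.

832.139 mg/L

k = ln 2 / 12 = 0.05776 per h
Dose 1 (315 mg at t=0 h): 315·exp(−0.05776·37) = 37.165 mg/L
Dose 2 (30 mg at t=6 h): 30·exp(−0.05776·31) = 5.006 mg/L
Dose 3 (120 mg at t=12 h): 120·exp(−0.05776·25) = 28.316 mg/L
Dose 4 (270 mg at t=18 h): 270·exp(−0.05776·19) = 90.102 mg/L
Dose 5 (60 mg at t=24 h): 60·exp(−0.05776·13) = 28.316 mg/L
Dose 6 (490 mg at t=30 h): 490·exp(−0.05776·7) = 327.036 mg/L
Dose 7 (335 mg at t=36 h): 335·exp(−0.05776·1) = 316.198 mg/L
C(37) = 37.165 + 5.006 + 28.316 + 90.102 + 28.316 + 327.036 + 316.198 = 832.139 mg/L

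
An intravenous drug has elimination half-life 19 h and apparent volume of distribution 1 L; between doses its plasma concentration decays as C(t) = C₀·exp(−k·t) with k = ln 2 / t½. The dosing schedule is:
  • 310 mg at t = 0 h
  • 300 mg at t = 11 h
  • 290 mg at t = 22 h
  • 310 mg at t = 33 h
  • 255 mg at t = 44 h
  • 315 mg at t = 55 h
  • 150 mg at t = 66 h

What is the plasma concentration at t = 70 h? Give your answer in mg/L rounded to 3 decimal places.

600.339 mg/L

k = ln 2 / 19 = 0.03648 per h
Dose 1 (310 mg at t=0 h): 310·exp(−0.03648·70) = 24.116 mg/L
Dose 2 (300 mg at t=11 h): 300·exp(−0.03648·59) = 34.861 mg/L
Dose 3 (290 mg at t=22 h): 290·exp(−0.03648·48) = 50.339 mg/L
Dose 4 (310 mg at t=33 h): 310·exp(−0.03648·37) = 80.380 mg/L
Dose 5 (255 mg at t=44 h): 255·exp(−0.03648·26) = 98.765 mg/L
Dose 6 (315 mg at t=55 h): 315·exp(−0.03648·15) = 182.245 mg/L
Dose 7 (150 mg at t=66 h): 150·exp(−0.03648·4) = 129.633 mg/L
C(70) = 24.116 + 34.861 + 50.339 + 80.380 + 98.765 + 182.245 + 129.633 = 600.339 mg/L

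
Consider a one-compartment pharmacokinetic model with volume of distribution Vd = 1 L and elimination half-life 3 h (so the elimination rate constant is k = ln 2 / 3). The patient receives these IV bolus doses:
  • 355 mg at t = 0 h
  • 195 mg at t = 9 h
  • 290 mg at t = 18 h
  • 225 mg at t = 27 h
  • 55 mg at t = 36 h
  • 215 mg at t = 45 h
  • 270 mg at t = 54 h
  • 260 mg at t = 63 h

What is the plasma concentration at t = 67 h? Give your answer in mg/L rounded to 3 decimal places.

k = ln 2 / 3 = 0.23105 per h
Dose 1 (355 mg at t=0 h): 355·exp(−0.23105·67) = 0.000 mg/L
Dose 2 (195 mg at t=9 h): 195·exp(−0.23105·58) = 0.000 mg/L
Dose 3 (290 mg at t=18 h): 290·exp(−0.23105·49) = 0.004 mg/L
Dose 4 (225 mg at t=27 h): 225·exp(−0.23105·40) = 0.022 mg/L
Dose 5 (55 mg at t=36 h): 55·exp(−0.23105·31) = 0.043 mg/L
Dose 6 (215 mg at t=45 h): 215·exp(−0.23105·22) = 1.333 mg/L
Dose 7 (270 mg at t=54 h): 270·exp(−0.23105·13) = 13.394 mg/L
Dose 8 (260 mg at t=63 h): 260·exp(−0.23105·4) = 103.181 mg/L
C(67) = 0.000 + 0.000 + 0.004 + 0.022 + 0.043 + 1.333 + 13.394 + 103.181 = 117.976 mg/L

117.976 mg/L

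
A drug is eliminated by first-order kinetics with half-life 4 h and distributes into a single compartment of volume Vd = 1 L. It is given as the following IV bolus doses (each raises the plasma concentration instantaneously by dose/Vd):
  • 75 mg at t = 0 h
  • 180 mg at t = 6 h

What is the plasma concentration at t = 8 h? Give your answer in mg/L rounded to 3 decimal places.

146.029 mg/L

k = ln 2 / 4 = 0.17329 per h
Dose 1 (75 mg at t=0 h): 75·exp(−0.17329·8) = 18.750 mg/L
Dose 2 (180 mg at t=6 h): 180·exp(−0.17329·2) = 127.279 mg/L
C(8) = 18.750 + 127.279 = 146.029 mg/L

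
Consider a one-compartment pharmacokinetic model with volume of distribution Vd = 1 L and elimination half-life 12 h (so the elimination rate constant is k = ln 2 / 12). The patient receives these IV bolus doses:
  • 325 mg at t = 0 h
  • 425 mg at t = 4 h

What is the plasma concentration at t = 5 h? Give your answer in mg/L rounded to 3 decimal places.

k = ln 2 / 12 = 0.05776 per h
Dose 1 (325 mg at t=0 h): 325·exp(−0.05776·5) = 243.475 mg/L
Dose 2 (425 mg at t=4 h): 425·exp(−0.05776·1) = 401.147 mg/L
C(5) = 243.475 + 401.147 = 644.621 mg/L

644.621 mg/L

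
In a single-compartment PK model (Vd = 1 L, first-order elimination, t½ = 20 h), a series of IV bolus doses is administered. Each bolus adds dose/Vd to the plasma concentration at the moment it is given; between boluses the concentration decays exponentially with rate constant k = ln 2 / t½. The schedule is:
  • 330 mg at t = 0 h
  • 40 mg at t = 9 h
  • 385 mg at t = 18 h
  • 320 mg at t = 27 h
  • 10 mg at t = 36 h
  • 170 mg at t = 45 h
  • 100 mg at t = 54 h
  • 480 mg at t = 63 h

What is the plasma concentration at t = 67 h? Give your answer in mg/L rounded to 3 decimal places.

752.497 mg/L

k = ln 2 / 20 = 0.03466 per h
Dose 1 (330 mg at t=0 h): 330·exp(−0.03466·67) = 32.364 mg/L
Dose 2 (40 mg at t=9 h): 40·exp(−0.03466·58) = 5.359 mg/L
Dose 3 (385 mg at t=18 h): 385·exp(−0.03466·49) = 70.459 mg/L
Dose 4 (320 mg at t=27 h): 320·exp(−0.03466·40) = 80.000 mg/L
Dose 5 (10 mg at t=36 h): 10·exp(−0.03466·31) = 3.415 mg/L
Dose 6 (170 mg at t=45 h): 170·exp(−0.03466·22) = 79.308 mg/L
Dose 7 (100 mg at t=54 h): 100·exp(−0.03466·13) = 63.728 mg/L
Dose 8 (480 mg at t=63 h): 480·exp(−0.03466·4) = 417.864 mg/L
C(67) = 32.364 + 5.359 + 70.459 + 80.000 + 3.415 + 79.308 + 63.728 + 417.864 = 752.497 mg/L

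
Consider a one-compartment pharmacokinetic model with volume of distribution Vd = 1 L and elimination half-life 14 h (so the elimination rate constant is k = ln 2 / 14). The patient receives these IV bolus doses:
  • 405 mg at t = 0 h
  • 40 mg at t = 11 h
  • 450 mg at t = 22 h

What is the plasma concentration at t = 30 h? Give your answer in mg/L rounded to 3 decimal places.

410.146 mg/L

k = ln 2 / 14 = 0.04951 per h
Dose 1 (405 mg at t=0 h): 405·exp(−0.04951·30) = 91.705 mg/L
Dose 2 (40 mg at t=11 h): 40·exp(−0.04951·19) = 15.614 mg/L
Dose 3 (450 mg at t=22 h): 450·exp(−0.04951·8) = 302.828 mg/L
C(30) = 91.705 + 15.614 + 302.828 = 410.146 mg/L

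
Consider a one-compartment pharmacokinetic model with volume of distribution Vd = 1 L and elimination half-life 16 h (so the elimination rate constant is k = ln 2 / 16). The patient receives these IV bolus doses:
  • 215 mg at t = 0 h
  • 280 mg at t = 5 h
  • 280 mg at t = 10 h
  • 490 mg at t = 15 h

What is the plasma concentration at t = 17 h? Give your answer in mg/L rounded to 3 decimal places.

925.519 mg/L

k = ln 2 / 16 = 0.04332 per h
Dose 1 (215 mg at t=0 h): 215·exp(−0.04332·17) = 102.942 mg/L
Dose 2 (280 mg at t=5 h): 280·exp(−0.04332·12) = 166.489 mg/L
Dose 3 (280 mg at t=10 h): 280·exp(−0.04332·7) = 206.756 mg/L
Dose 4 (490 mg at t=15 h): 490·exp(−0.04332·2) = 449.332 mg/L
C(17) = 102.942 + 166.489 + 206.756 + 449.332 = 925.519 mg/L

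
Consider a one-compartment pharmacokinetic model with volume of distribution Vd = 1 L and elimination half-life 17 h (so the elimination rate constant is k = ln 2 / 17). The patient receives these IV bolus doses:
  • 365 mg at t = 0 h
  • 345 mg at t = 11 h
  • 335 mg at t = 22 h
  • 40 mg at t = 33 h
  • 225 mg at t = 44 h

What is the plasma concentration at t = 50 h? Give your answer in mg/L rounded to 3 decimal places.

k = ln 2 / 17 = 0.04077 per h
Dose 1 (365 mg at t=0 h): 365·exp(−0.04077·50) = 47.524 mg/L
Dose 2 (345 mg at t=11 h): 345·exp(−0.04077·39) = 70.343 mg/L
Dose 3 (335 mg at t=22 h): 335·exp(−0.04077·28) = 106.962 mg/L
Dose 4 (40 mg at t=33 h): 40·exp(−0.04077·17) = 20.000 mg/L
Dose 5 (225 mg at t=44 h): 225·exp(−0.04077·6) = 176.172 mg/L
C(50) = 47.524 + 70.343 + 106.962 + 20.000 + 176.172 = 421.001 mg/L

421.001 mg/L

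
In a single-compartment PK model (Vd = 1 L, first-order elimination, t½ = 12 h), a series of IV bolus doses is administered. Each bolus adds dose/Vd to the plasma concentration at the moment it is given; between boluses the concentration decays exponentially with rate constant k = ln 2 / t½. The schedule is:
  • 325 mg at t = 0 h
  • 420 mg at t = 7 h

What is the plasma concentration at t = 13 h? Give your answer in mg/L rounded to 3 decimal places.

450.364 mg/L

k = ln 2 / 12 = 0.05776 per h
Dose 1 (325 mg at t=0 h): 325·exp(−0.05776·13) = 153.380 mg/L
Dose 2 (420 mg at t=7 h): 420·exp(−0.05776·6) = 296.985 mg/L
C(13) = 153.380 + 296.985 = 450.364 mg/L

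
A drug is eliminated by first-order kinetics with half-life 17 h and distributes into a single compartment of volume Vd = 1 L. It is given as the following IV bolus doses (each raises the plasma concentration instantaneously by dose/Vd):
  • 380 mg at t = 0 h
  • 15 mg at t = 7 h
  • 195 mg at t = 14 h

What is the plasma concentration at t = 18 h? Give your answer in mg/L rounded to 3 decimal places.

357.642 mg/L

k = ln 2 / 17 = 0.04077 per h
Dose 1 (380 mg at t=0 h): 380·exp(−0.04077·18) = 182.409 mg/L
Dose 2 (15 mg at t=7 h): 15·exp(−0.04077·11) = 9.579 mg/L
Dose 3 (195 mg at t=14 h): 195·exp(−0.04077·4) = 165.655 mg/L
C(18) = 182.409 + 9.579 + 165.655 = 357.642 mg/L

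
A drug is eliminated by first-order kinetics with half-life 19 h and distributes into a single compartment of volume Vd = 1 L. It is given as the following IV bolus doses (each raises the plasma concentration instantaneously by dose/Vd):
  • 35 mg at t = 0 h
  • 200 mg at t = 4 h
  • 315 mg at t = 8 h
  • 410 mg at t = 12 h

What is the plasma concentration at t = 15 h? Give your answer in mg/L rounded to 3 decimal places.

k = ln 2 / 19 = 0.03648 per h
Dose 1 (35 mg at t=0 h): 35·exp(−0.03648·15) = 20.249 mg/L
Dose 2 (200 mg at t=4 h): 200·exp(−0.03648·11) = 133.890 mg/L
Dose 3 (315 mg at t=8 h): 315·exp(−0.03648·7) = 244.008 mg/L
Dose 4 (410 mg at t=12 h): 410·exp(−0.03648·3) = 367.496 mg/L
C(15) = 20.249 + 133.890 + 244.008 + 367.496 = 765.644 mg/L

765.644 mg/L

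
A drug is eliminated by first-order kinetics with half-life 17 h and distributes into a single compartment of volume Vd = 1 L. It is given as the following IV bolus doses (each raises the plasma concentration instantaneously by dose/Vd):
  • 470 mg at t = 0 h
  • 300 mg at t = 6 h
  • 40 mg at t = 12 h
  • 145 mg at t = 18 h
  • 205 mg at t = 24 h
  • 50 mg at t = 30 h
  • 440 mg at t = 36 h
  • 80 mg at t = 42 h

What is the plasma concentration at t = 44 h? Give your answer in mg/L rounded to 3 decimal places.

k = ln 2 / 17 = 0.04077 per h
Dose 1 (470 mg at t=0 h): 470·exp(−0.04077·44) = 78.156 mg/L
Dose 2 (300 mg at t=6 h): 300·exp(−0.04077·38) = 63.713 mg/L
Dose 3 (40 mg at t=12 h): 40·exp(−0.04077·32) = 10.850 mg/L
Dose 4 (145 mg at t=18 h): 145·exp(−0.04077·26) = 50.231 mg/L
Dose 5 (205 mg at t=24 h): 205·exp(−0.04077·20) = 90.699 mg/L
Dose 6 (50 mg at t=30 h): 50·exp(−0.04077·14) = 28.253 mg/L
Dose 7 (440 mg at t=36 h): 440·exp(−0.04077·8) = 317.535 mg/L
Dose 8 (80 mg at t=42 h): 80·exp(−0.04077·2) = 73.735 mg/L
C(44) = 78.156 + 63.713 + 10.850 + 50.231 + 90.699 + 28.253 + 317.535 + 73.735 = 713.171 mg/L

713.171 mg/L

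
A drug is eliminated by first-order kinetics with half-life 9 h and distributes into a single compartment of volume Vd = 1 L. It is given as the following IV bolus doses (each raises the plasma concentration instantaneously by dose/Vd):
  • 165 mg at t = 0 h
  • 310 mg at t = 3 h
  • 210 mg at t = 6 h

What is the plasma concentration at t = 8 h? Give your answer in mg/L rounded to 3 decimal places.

k = ln 2 / 9 = 0.07702 per h
Dose 1 (165 mg at t=0 h): 165·exp(−0.07702·8) = 89.105 mg/L
Dose 2 (310 mg at t=3 h): 310·exp(−0.07702·5) = 210.922 mg/L
Dose 3 (210 mg at t=6 h): 210·exp(−0.07702·2) = 180.021 mg/L
C(8) = 89.105 + 210.922 + 180.021 = 480.049 mg/L

480.049 mg/L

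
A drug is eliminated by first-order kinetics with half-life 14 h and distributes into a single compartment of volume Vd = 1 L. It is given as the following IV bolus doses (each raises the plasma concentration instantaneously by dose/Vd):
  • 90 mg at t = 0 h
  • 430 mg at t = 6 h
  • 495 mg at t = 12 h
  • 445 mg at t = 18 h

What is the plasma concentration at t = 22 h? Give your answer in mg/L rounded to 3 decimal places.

891.768 mg/L

k = ln 2 / 14 = 0.04951 per h
Dose 1 (90 mg at t=0 h): 90·exp(−0.04951·22) = 30.283 mg/L
Dose 2 (430 mg at t=6 h): 430·exp(−0.04951·16) = 194.731 mg/L
Dose 3 (495 mg at t=12 h): 495·exp(−0.04951·10) = 301.706 mg/L
Dose 4 (445 mg at t=18 h): 445·exp(−0.04951·4) = 365.049 mg/L
C(22) = 30.283 + 194.731 + 301.706 + 365.049 = 891.768 mg/L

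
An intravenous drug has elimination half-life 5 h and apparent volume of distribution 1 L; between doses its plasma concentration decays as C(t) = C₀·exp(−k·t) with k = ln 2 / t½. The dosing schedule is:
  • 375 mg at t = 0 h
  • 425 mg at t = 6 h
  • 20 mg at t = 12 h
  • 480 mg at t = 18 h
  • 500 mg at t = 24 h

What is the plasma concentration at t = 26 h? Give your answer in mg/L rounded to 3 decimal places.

576.906 mg/L

k = ln 2 / 5 = 0.13863 per h
Dose 1 (375 mg at t=0 h): 375·exp(−0.13863·26) = 10.202 mg/L
Dose 2 (425 mg at t=6 h): 425·exp(−0.13863·20) = 26.562 mg/L
Dose 3 (20 mg at t=12 h): 20·exp(−0.13863·14) = 2.872 mg/L
Dose 4 (480 mg at t=18 h): 480·exp(−0.13863·8) = 158.341 mg/L
Dose 5 (500 mg at t=24 h): 500·exp(−0.13863·2) = 378.929 mg/L
C(26) = 10.202 + 26.562 + 2.872 + 158.341 + 378.929 = 576.906 mg/L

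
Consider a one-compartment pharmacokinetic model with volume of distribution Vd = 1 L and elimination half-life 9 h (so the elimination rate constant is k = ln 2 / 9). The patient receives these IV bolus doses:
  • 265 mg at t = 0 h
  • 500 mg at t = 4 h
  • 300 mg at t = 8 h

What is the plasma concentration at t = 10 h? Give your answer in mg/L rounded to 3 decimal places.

k = ln 2 / 9 = 0.07702 per h
Dose 1 (265 mg at t=0 h): 265·exp(−0.07702·10) = 122.678 mg/L
Dose 2 (500 mg at t=4 h): 500·exp(−0.07702·6) = 314.980 mg/L
Dose 3 (300 mg at t=8 h): 300·exp(−0.07702·2) = 257.173 mg/L
C(10) = 122.678 + 314.980 + 257.173 = 694.832 mg/L

694.832 mg/L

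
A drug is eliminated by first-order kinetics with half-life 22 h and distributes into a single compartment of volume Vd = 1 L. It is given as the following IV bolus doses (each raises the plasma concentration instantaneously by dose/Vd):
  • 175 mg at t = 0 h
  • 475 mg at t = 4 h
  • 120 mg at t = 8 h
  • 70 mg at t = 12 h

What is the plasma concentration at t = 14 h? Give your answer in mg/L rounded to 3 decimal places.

k = ln 2 / 22 = 0.03151 per h
Dose 1 (175 mg at t=0 h): 175·exp(−0.03151·14) = 112.583 mg/L
Dose 2 (475 mg at t=4 h): 475·exp(−0.03151·10) = 346.627 mg/L
Dose 3 (120 mg at t=8 h): 120·exp(−0.03151·6) = 99.330 mg/L
Dose 4 (70 mg at t=12 h): 70·exp(−0.03151·2) = 65.725 mg/L
C(14) = 112.583 + 346.627 + 99.330 + 65.725 = 624.265 mg/L

624.265 mg/L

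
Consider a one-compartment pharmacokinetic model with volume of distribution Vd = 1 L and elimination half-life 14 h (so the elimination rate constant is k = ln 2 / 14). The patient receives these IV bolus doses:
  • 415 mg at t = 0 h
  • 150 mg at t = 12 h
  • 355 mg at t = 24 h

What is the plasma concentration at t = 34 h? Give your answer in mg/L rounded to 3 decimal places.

k = ln 2 / 14 = 0.04951 per h
Dose 1 (415 mg at t=0 h): 415·exp(−0.04951·34) = 77.086 mg/L
Dose 2 (150 mg at t=12 h): 150·exp(−0.04951·22) = 50.471 mg/L
Dose 3 (355 mg at t=24 h): 355·exp(−0.04951·10) = 216.375 mg/L
C(34) = 77.086 + 50.471 + 216.375 = 343.932 mg/L

343.932 mg/L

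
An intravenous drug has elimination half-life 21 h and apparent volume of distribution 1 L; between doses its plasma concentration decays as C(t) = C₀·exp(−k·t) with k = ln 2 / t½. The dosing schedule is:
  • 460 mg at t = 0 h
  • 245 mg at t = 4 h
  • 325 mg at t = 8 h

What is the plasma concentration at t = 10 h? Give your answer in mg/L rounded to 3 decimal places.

k = ln 2 / 21 = 0.03301 per h
Dose 1 (460 mg at t=0 h): 460·exp(−0.03301·10) = 330.682 mg/L
Dose 2 (245 mg at t=4 h): 245·exp(−0.03301·6) = 200.982 mg/L
Dose 3 (325 mg at t=8 h): 325·exp(−0.03301·2) = 304.238 mg/L
C(10) = 330.682 + 200.982 + 304.238 = 835.902 mg/L

835.902 mg/L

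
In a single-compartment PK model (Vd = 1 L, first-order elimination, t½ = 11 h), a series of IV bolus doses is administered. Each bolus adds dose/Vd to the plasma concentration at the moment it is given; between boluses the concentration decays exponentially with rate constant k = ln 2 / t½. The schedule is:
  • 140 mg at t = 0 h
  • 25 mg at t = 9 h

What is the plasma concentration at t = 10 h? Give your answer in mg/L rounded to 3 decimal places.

k = ln 2 / 11 = 0.06301 per h
Dose 1 (140 mg at t=0 h): 140·exp(−0.06301·10) = 74.553 mg/L
Dose 2 (25 mg at t=9 h): 25·exp(−0.06301·1) = 23.473 mg/L
C(10) = 74.553 + 23.473 = 98.026 mg/L

98.026 mg/L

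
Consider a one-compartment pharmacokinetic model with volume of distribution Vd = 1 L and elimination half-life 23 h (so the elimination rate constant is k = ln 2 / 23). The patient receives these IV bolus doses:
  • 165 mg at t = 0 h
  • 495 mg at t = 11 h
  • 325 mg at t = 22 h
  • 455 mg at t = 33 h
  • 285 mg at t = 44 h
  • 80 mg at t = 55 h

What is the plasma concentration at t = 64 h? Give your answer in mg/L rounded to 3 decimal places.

k = ln 2 / 23 = 0.03014 per h
Dose 1 (165 mg at t=0 h): 165·exp(−0.03014·64) = 23.979 mg/L
Dose 2 (495 mg at t=11 h): 495·exp(−0.03014·53) = 100.214 mg/L
Dose 3 (325 mg at t=22 h): 325·exp(−0.03014·42) = 91.659 mg/L
Dose 4 (455 mg at t=33 h): 455·exp(−0.03014·31) = 178.762 mg/L
Dose 5 (285 mg at t=44 h): 285·exp(−0.03014·20) = 155.984 mg/L
Dose 6 (80 mg at t=55 h): 80·exp(−0.03014·9) = 60.995 mg/L
C(64) = 23.979 + 100.214 + 91.659 + 178.762 + 155.984 + 60.995 = 611.593 mg/L

611.593 mg/L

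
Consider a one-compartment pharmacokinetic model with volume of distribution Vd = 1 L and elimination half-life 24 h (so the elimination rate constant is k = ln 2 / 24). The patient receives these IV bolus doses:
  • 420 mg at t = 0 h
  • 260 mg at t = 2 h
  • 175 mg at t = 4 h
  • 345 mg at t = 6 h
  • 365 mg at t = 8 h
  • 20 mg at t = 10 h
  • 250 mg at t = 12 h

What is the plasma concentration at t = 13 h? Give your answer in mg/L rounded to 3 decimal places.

k = ln 2 / 24 = 0.02888 per h
Dose 1 (420 mg at t=0 h): 420·exp(−0.02888·13) = 288.530 mg/L
Dose 2 (260 mg at t=2 h): 260·exp(−0.02888·11) = 189.235 mg/L
Dose 3 (175 mg at t=4 h): 175·exp(−0.02888·9) = 134.943 mg/L
Dose 4 (345 mg at t=6 h): 345·exp(−0.02888·7) = 281.850 mg/L
Dose 5 (365 mg at t=8 h): 365·exp(−0.02888·5) = 315.921 mg/L
Dose 6 (20 mg at t=10 h): 20·exp(−0.02888·3) = 18.340 mg/L
Dose 7 (250 mg at t=12 h): 250·exp(−0.02888·1) = 242.883 mg/L
C(13) = 288.530 + 189.235 + 134.943 + 281.850 + 315.921 + 18.340 + 242.883 = 1471.703 mg/L

1471.703 mg/L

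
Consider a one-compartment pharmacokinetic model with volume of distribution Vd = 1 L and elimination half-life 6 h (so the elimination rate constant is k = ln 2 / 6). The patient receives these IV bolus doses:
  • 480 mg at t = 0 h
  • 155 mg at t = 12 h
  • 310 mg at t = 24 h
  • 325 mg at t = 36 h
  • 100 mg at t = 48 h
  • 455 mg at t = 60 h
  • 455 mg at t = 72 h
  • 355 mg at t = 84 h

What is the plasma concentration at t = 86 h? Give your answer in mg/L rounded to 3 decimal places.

397.159 mg/L

k = ln 2 / 6 = 0.11552 per h
Dose 1 (480 mg at t=0 h): 480·exp(−0.11552·86) = 0.023 mg/L
Dose 2 (155 mg at t=12 h): 155·exp(−0.11552·74) = 0.030 mg/L
Dose 3 (310 mg at t=24 h): 310·exp(−0.11552·62) = 0.240 mg/L
Dose 4 (325 mg at t=36 h): 325·exp(−0.11552·50) = 1.008 mg/L
Dose 5 (100 mg at t=48 h): 100·exp(−0.11552·38) = 1.240 mg/L
Dose 6 (455 mg at t=60 h): 455·exp(−0.11552·26) = 22.571 mg/L
Dose 7 (455 mg at t=72 h): 455·exp(−0.11552·14) = 90.283 mg/L
Dose 8 (355 mg at t=84 h): 355·exp(−0.11552·2) = 281.764 mg/L
C(86) = 0.023 + 0.030 + 0.240 + 1.008 + 1.240 + 22.571 + 90.283 + 281.764 = 397.159 mg/L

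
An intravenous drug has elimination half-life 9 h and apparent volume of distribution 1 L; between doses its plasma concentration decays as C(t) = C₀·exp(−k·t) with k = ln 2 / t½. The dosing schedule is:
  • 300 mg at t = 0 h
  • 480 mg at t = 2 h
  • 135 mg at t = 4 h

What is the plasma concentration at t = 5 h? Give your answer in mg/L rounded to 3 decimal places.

k = ln 2 / 9 = 0.07702 per h
Dose 1 (300 mg at t=0 h): 300·exp(−0.07702·5) = 204.119 mg/L
Dose 2 (480 mg at t=2 h): 480·exp(−0.07702·3) = 380.976 mg/L
Dose 3 (135 mg at t=4 h): 135·exp(−0.07702·1) = 124.993 mg/L
C(5) = 204.119 + 380.976 + 124.993 = 710.088 mg/L

710.088 mg/L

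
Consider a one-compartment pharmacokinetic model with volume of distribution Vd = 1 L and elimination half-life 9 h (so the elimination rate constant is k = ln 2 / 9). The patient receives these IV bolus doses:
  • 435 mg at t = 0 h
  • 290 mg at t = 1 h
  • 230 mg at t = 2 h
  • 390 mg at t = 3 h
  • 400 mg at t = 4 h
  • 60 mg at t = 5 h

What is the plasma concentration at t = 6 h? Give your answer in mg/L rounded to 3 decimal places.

k = ln 2 / 9 = 0.07702 per h
Dose 1 (435 mg at t=0 h): 435·exp(−0.07702·6) = 274.033 mg/L
Dose 2 (290 mg at t=1 h): 290·exp(−0.07702·5) = 197.315 mg/L
Dose 3 (230 mg at t=2 h): 230·exp(−0.07702·4) = 169.019 mg/L
Dose 4 (390 mg at t=3 h): 390·exp(−0.07702·3) = 309.543 mg/L
Dose 5 (400 mg at t=4 h): 400·exp(−0.07702·2) = 342.898 mg/L
Dose 6 (60 mg at t=5 h): 60·exp(−0.07702·1) = 55.552 mg/L
C(6) = 274.033 + 197.315 + 169.019 + 309.543 + 342.898 + 55.552 = 1348.360 mg/L

1348.360 mg/L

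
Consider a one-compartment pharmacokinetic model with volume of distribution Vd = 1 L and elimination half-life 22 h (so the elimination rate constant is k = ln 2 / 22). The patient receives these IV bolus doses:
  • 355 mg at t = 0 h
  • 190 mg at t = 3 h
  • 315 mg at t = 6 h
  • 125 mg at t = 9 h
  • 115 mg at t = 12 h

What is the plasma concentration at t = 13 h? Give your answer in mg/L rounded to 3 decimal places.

848.631 mg/L

k = ln 2 / 22 = 0.03151 per h
Dose 1 (355 mg at t=0 h): 355·exp(−0.03151·13) = 235.693 mg/L
Dose 2 (190 mg at t=3 h): 190·exp(−0.03151·10) = 138.651 mg/L
Dose 3 (315 mg at t=6 h): 315·exp(−0.03151·7) = 252.655 mg/L
Dose 4 (125 mg at t=9 h): 125·exp(−0.03151·4) = 110.199 mg/L
Dose 5 (115 mg at t=12 h): 115·exp(−0.03151·1) = 111.433 mg/L
C(13) = 235.693 + 138.651 + 252.655 + 110.199 + 111.433 = 848.631 mg/L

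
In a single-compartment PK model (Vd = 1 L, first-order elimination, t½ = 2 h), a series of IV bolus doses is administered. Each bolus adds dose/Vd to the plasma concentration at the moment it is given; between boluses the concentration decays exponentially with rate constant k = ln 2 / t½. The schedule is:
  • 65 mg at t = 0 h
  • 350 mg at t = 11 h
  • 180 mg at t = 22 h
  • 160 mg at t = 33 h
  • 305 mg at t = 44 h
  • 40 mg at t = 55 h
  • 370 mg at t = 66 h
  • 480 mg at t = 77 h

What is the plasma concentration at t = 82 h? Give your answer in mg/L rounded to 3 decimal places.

86.302 mg/L

k = ln 2 / 2 = 0.34657 per h
Dose 1 (65 mg at t=0 h): 65·exp(−0.34657·82) = 0.000 mg/L
Dose 2 (350 mg at t=11 h): 350·exp(−0.34657·71) = 0.000 mg/L
Dose 3 (180 mg at t=22 h): 180·exp(−0.34657·60) = 0.000 mg/L
Dose 4 (160 mg at t=33 h): 160·exp(−0.34657·49) = 0.000 mg/L
Dose 5 (305 mg at t=44 h): 305·exp(−0.34657·38) = 0.001 mg/L
Dose 6 (40 mg at t=55 h): 40·exp(−0.34657·27) = 0.003 mg/L
Dose 7 (370 mg at t=66 h): 370·exp(−0.34657·16) = 1.445 mg/L
Dose 8 (480 mg at t=77 h): 480·exp(−0.34657·5) = 84.853 mg/L
C(82) = 0.000 + 0.000 + 0.000 + 0.000 + 0.001 + 0.003 + 1.445 + 84.853 = 86.302 mg/L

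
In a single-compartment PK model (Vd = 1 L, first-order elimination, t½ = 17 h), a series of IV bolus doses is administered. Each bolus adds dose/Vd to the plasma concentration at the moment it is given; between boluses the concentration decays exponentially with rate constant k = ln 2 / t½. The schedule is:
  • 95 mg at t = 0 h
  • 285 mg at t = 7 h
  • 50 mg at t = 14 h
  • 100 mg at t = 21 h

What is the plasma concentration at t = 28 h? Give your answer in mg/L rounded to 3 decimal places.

254.811 mg/L

k = ln 2 / 17 = 0.04077 per h
Dose 1 (95 mg at t=0 h): 95·exp(−0.04077·28) = 30.333 mg/L
Dose 2 (285 mg at t=7 h): 285·exp(−0.04077·21) = 121.055 mg/L
Dose 3 (50 mg at t=14 h): 50·exp(−0.04077·14) = 28.253 mg/L
Dose 4 (100 mg at t=21 h): 100·exp(−0.04077·7) = 75.170 mg/L
C(28) = 30.333 + 121.055 + 28.253 + 75.170 = 254.811 mg/L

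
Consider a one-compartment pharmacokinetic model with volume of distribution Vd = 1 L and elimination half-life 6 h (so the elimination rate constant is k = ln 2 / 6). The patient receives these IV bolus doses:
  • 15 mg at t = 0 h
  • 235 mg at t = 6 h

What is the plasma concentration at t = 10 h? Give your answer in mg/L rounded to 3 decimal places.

k = ln 2 / 6 = 0.11552 per h
Dose 1 (15 mg at t=0 h): 15·exp(−0.11552·10) = 4.725 mg/L
Dose 2 (235 mg at t=6 h): 235·exp(−0.11552·4) = 148.041 mg/L
C(10) = 4.725 + 148.041 = 152.765 mg/L

152.765 mg/L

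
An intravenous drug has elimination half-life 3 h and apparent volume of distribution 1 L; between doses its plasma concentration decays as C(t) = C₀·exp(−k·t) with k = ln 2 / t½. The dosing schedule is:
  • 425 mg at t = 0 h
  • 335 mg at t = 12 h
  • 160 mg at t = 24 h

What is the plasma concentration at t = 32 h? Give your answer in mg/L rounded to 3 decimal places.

k = ln 2 / 3 = 0.23105 per h
Dose 1 (425 mg at t=0 h): 425·exp(−0.23105·32) = 0.261 mg/L
Dose 2 (335 mg at t=12 h): 335·exp(−0.23105·20) = 3.297 mg/L
Dose 3 (160 mg at t=24 h): 160·exp(−0.23105·8) = 25.198 mg/L
C(32) = 0.261 + 3.297 + 25.198 = 28.757 mg/L

28.757 mg/L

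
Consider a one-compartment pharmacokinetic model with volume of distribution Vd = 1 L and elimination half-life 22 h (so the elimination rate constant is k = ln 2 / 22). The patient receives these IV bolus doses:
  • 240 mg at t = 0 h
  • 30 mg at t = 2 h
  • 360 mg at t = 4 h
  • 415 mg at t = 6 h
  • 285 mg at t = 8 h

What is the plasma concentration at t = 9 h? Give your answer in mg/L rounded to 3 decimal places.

1166.067 mg/L

k = ln 2 / 22 = 0.03151 per h
Dose 1 (240 mg at t=0 h): 240·exp(−0.03151·9) = 180.743 mg/L
Dose 2 (30 mg at t=2 h): 30·exp(−0.03151·7) = 24.062 mg/L
Dose 3 (360 mg at t=4 h): 360·exp(−0.03151·5) = 307.529 mg/L
Dose 4 (415 mg at t=6 h): 415·exp(−0.03151·3) = 377.571 mg/L
Dose 5 (285 mg at t=8 h): 285·exp(−0.03151·1) = 276.161 mg/L
C(9) = 180.743 + 24.062 + 307.529 + 377.571 + 276.161 = 1166.067 mg/L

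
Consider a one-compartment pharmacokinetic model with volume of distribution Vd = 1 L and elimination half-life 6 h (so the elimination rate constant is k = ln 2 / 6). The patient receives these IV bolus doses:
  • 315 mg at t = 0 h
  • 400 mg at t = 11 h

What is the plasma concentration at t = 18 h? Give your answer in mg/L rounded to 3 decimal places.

217.555 mg/L

k = ln 2 / 6 = 0.11552 per h
Dose 1 (315 mg at t=0 h): 315·exp(−0.11552·18) = 39.375 mg/L
Dose 2 (400 mg at t=11 h): 400·exp(−0.11552·7) = 178.180 mg/L
C(18) = 39.375 + 178.180 = 217.555 mg/L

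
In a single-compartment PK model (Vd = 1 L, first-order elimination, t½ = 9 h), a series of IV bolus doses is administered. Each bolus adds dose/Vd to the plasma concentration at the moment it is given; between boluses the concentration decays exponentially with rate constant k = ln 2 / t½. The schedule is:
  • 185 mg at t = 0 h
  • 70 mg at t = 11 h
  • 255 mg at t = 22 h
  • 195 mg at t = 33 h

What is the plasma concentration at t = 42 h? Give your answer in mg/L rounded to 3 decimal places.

165.863 mg/L

k = ln 2 / 9 = 0.07702 per h
Dose 1 (185 mg at t=0 h): 185·exp(−0.07702·42) = 7.284 mg/L
Dose 2 (70 mg at t=11 h): 70·exp(−0.07702·31) = 6.430 mg/L
Dose 3 (255 mg at t=22 h): 255·exp(−0.07702·20) = 54.649 mg/L
Dose 4 (195 mg at t=33 h): 195·exp(−0.07702·9) = 97.500 mg/L
C(42) = 7.284 + 6.430 + 54.649 + 97.500 = 165.863 mg/L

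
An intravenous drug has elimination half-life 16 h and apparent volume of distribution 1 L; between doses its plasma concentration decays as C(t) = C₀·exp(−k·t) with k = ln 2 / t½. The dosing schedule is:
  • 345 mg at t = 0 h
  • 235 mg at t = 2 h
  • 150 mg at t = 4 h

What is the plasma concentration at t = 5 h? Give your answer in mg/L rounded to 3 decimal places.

627.810 mg/L

k = ln 2 / 16 = 0.04332 per h
Dose 1 (345 mg at t=0 h): 345·exp(−0.04332·5) = 277.810 mg/L
Dose 2 (235 mg at t=2 h): 235·exp(−0.04332·3) = 206.360 mg/L
Dose 3 (150 mg at t=4 h): 150·exp(−0.04332·1) = 143.640 mg/L
C(5) = 277.810 + 206.360 + 143.640 = 627.810 mg/L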